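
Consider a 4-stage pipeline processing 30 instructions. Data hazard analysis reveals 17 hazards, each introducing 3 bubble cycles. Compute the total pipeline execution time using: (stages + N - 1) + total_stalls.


Base cycles = 4 + 30 - 1 = 33
Total stalls = 17 * 3 = 51
Total = 33 + 51 = 84

84


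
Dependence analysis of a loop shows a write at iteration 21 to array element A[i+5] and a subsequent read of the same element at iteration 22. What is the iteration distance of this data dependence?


Distance = read iteration - write iteration
= 22 - 21 = 1

1


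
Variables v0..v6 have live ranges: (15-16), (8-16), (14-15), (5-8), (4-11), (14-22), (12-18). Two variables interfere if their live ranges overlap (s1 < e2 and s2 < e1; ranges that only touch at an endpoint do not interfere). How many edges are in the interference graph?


Check all pairs for overlapping intervals.
Two intervals (s1,e1) and (s2,e2) overlap if s1 < e2 and s2 < e1.
v0 (15-16) vs v1..v6: overlaps v1, v5, v6 -> 3
v1 (8-16) vs v2..v6: overlaps v2, v4, v5, v6 -> 4
v2 (14-15) vs v3..v6: overlaps v5, v6 -> 2
v3 (5-8) vs v4..v6: overlaps v4 -> 1
v4 (4-11) vs v5..v6: overlaps none -> 0
v5 (14-22) vs v6: overlaps v6 -> 1
Total overlapping pairs = 3 + 4 + 2 + 1 + 0 + 1 = 11

11


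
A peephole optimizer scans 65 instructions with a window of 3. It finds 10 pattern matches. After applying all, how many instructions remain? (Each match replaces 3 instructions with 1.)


Each match removes 2 instructions.
Total removed = 10 * 2 = 20
Remaining = 65 - 20 = 45

45


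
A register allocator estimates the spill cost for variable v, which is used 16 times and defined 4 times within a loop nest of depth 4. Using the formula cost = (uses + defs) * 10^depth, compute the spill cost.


uses + defs = 16 + 4 = 20
10^4 = 10000
Spill cost = 20 * 10000 = 200000

200000


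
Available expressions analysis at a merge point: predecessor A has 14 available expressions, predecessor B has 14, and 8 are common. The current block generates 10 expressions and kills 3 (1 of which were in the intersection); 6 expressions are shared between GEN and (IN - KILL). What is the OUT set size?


IN = intersection of predecessors = 8
IN - KILL = 8 - 1 = 7
|OUT| = |GEN| + |IN - KILL| - |GEN ∩ (IN - KILL)| = 10 + 7 - 6 = 11

11


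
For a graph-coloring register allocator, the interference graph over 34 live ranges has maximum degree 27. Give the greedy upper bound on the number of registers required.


Greedy coloring never needs more than (max_degree + 1) colors: when coloring a vertex, at most max_degree neighbors are already colored.
Upper bound = 27 + 1 = 28

28


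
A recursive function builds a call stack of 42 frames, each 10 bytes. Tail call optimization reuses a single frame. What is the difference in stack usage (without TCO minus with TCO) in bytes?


Without TCO: 42 * 10 = 420 bytes
With TCO: reuse 1 frame = 10 bytes
Savings = 420 - 10 = 410

410


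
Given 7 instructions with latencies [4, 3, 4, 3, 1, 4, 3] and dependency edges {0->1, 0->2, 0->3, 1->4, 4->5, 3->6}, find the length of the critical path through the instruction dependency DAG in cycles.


Compute longest path through dependency graph: dist(Ik) = max over predecessors of dist + latency(Ik).
dist(I0) = latency 4 = 4
dist(I1) = dist(I0) + 3 = 4 + 3 = 7
dist(I2) = dist(I0) + 4 = 4 + 4 = 8
dist(I3) = dist(I0) + 3 = 4 + 3 = 7
dist(I4) = dist(I1) + 1 = 7 + 1 = 8
dist(I5) = dist(I4) + 4 = 8 + 4 = 12
dist(I6) = dist(I3) + 3 = 7 + 3 = 10
Critical path = max dist = 12

12


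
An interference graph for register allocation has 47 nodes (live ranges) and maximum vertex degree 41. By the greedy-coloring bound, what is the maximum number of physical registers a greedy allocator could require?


Greedy coloring never needs more than (max_degree + 1) colors: when coloring a vertex, at most max_degree neighbors are already colored.
Upper bound = 41 + 1 = 42

42


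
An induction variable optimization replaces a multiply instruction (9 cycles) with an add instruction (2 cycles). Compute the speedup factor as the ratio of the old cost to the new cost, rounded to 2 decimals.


Ratio = mult_cost / add_cost = 9 / 2 = 4.5

4.5


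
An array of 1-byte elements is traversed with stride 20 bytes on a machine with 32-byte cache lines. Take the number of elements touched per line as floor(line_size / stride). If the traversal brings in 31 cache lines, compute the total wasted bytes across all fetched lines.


Elements per line = floor(32 / 20) = 1
Bytes used per line = 1 * 1 = 1
Wasted per line = 32 - 1 = 31
Total wasted = 31 * 31 = 961

961


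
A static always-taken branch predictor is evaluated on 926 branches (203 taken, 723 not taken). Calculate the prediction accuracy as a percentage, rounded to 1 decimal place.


Predictor: always-taken
Correct predictions = 203
Accuracy = 203 / 926 * 100 = 21.9%

21.9


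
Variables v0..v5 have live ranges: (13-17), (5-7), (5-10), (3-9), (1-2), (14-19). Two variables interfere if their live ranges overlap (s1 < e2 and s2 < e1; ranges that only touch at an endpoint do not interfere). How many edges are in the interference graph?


Check all pairs for overlapping intervals.
Two intervals (s1,e1) and (s2,e2) overlap if s1 < e2 and s2 < e1.
v0 (13-17) vs v1..v5: overlaps v5 -> 1
v1 (5-7) vs v2..v5: overlaps v2, v3 -> 2
v2 (5-10) vs v3..v5: overlaps v3 -> 1
v3 (3-9) vs v4..v5: overlaps none -> 0
v4 (1-2) vs v5: overlaps none -> 0
Total overlapping pairs = 1 + 2 + 1 + 0 + 0 = 4

4


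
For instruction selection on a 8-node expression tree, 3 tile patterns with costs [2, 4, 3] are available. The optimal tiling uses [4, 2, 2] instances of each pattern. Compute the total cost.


Total cost = sum(count_i * cost_i)
= 4*2 + 2*4 + 2*3
= 22

22


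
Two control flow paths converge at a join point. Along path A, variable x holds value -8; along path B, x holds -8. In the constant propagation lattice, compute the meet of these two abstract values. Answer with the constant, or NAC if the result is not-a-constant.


Meet operation: if both paths give the same constant, result is that constant; if they differ, result is NAC (not-a-constant).
Path A: -8, Path B: -8 -> equal
Result: constant -> -8

-8


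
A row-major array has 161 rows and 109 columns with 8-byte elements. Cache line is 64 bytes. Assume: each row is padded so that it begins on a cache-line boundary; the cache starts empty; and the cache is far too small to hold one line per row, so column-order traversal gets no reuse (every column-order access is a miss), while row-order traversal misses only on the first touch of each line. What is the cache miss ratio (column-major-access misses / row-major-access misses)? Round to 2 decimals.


Each row occupies 109 * 8 = 872 bytes and starts on a line boundary, so it spans ceil(872 / 64) = 14 cache lines.
Row-major traversal misses (one per line touched): 161 * ceil(109 * 8 / 64) = 2254
Column-major traversal misses (no reuse, every access misses): 161 * 109 = 17549
Ratio = 17549 / 2254 = 7.79

7.79


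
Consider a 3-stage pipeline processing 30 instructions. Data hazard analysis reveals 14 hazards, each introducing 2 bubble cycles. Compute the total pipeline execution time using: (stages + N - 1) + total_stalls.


Base cycles = 3 + 30 - 1 = 32
Total stalls = 14 * 2 = 28
Total = 32 + 28 = 60

60


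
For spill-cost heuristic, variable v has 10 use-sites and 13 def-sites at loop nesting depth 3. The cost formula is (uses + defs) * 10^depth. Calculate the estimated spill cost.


uses + defs = 10 + 13 = 23
10^3 = 1000
Spill cost = 23 * 1000 = 23000

23000


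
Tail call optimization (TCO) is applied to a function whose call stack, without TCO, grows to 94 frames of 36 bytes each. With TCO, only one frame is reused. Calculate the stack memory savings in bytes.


Without TCO: 94 * 36 = 3384 bytes
With TCO: reuse 1 frame = 36 bytes
Savings = 3384 - 36 = 3348

3348


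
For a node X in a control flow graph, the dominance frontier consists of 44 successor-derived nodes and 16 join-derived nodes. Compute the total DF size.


DF(X) = direct successor contributions + join point contributions
= 44 + 16 = 60

60


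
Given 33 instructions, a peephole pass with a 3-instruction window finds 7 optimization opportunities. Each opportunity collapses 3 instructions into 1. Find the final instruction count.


Each match removes 2 instructions.
Total removed = 7 * 2 = 14
Remaining = 33 - 14 = 19

19


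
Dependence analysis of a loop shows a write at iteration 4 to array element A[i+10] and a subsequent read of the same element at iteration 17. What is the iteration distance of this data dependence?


Distance = read iteration - write iteration
= 17 - 4 = 13

13


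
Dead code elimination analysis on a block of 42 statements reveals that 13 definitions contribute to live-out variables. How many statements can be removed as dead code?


Dead code = total statements - live definitions
= 42 - 13 = 29

29


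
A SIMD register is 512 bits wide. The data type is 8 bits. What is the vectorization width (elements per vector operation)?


Width = SIMD bits / data type bits
= 512 / 8 = 64

64


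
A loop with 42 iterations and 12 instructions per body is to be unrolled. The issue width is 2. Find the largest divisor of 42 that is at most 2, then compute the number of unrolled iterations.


Largest divisor of 42 <= 2 is 2
New iterations = 42 / 2 = 21

21


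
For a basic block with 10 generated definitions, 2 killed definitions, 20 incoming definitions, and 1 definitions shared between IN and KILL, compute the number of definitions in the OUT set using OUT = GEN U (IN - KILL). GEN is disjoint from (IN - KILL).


IN - KILL: 20 - 1 = 19 surviving definitions
OUT = GEN + surviving = 10 + 19 = 29

29


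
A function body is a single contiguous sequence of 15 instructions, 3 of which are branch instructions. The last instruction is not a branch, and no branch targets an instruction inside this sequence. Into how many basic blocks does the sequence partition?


With no in-sequence branch targets, the leaders are the first instruction plus the instruction after each branch.
Number of basic blocks = branches + 1
= 3 + 1 = 4

4


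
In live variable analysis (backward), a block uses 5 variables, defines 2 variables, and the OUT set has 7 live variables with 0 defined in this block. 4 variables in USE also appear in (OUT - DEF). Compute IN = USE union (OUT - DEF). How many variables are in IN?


OUT - DEF: 7 - 0 = 7
|IN| = |USE| + |OUT - DEF| - |USE ∩ (OUT - DEF)| = 5 + 7 - 4 = 8

8


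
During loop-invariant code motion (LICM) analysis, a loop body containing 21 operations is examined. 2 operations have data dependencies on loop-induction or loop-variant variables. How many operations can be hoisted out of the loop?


Invariant candidates = total - loop-dependent
= 21 - 2 = 19

19


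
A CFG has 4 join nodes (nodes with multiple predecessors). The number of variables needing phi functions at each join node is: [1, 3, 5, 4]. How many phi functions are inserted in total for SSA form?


Total phi functions = sum of phi functions at each join node
= 1 + 3 + 5 + 4 = 13

13


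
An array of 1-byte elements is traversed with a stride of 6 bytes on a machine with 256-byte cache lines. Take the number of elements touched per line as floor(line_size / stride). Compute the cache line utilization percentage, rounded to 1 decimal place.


Elements per cache line = floor(256 / 6) = 42
Bytes used = 42 * 1 = 42
Utilization = 42 / 256 * 100 = 16.4%

16.4


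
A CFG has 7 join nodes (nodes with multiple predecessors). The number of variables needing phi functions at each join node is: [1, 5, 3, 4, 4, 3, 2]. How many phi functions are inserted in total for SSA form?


Total phi functions = sum of phi functions at each join node
= 1 + 5 + 3 + 4 + 4 + 3 + 2 = 22

22


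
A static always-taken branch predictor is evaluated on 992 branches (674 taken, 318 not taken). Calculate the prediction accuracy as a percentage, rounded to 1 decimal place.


Predictor: always-taken
Correct predictions = 674
Accuracy = 674 / 992 * 100 = 67.9%

67.9


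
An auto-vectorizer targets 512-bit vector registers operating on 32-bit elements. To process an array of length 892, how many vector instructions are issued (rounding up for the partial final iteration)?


Width = 512 / 32 = 16 elements per vector op
Iterations = ceil(892 / 16) = 56

56


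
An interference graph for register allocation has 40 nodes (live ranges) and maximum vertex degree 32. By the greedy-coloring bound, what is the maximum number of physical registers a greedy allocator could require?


Greedy coloring never needs more than (max_degree + 1) colors: when coloring a vertex, at most max_degree neighbors are already colored.
Upper bound = 32 + 1 = 33

33


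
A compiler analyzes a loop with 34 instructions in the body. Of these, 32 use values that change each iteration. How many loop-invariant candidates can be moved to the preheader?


Invariant candidates = total - loop-dependent
= 34 - 32 = 2

2


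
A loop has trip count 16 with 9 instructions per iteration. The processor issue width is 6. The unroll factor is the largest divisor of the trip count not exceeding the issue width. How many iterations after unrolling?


Largest divisor of 16 <= 6 is 4
New iterations = 16 / 4 = 4

4


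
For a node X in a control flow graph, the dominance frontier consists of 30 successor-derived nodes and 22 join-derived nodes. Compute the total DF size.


DF(X) = direct successor contributions + join point contributions
= 30 + 22 = 52

52


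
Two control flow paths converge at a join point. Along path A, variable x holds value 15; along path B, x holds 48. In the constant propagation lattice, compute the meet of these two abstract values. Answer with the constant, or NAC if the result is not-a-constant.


Meet operation: if both paths give the same constant, result is that constant; if they differ, result is NAC (not-a-constant).
Path A: 15, Path B: 48 -> differ
Result: not-a-constant -> NAC

NAC


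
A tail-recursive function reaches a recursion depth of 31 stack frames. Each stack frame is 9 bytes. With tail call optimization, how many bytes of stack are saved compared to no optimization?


Without TCO: 31 * 9 = 279 bytes
With TCO: reuse 1 frame = 9 bytes
Savings = 279 - 9 = 270

270


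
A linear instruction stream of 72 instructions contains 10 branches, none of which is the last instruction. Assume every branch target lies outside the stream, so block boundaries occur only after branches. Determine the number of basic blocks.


With no in-sequence branch targets, the leaders are the first instruction plus the instruction after each branch.
Number of basic blocks = branches + 1
= 10 + 1 = 11

11


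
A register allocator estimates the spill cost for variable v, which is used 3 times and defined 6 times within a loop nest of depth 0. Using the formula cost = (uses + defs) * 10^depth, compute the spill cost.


uses + defs = 3 + 6 = 9
10^0 = 1
Spill cost = 9 * 1 = 9

9


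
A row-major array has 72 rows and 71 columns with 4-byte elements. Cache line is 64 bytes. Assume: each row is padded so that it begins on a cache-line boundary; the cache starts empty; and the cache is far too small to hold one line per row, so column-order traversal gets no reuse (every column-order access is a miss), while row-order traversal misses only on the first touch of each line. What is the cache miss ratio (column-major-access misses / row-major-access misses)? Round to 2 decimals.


Each row occupies 71 * 4 = 284 bytes and starts on a line boundary, so it spans ceil(284 / 64) = 5 cache lines.
Row-major traversal misses (one per line touched): 72 * ceil(71 * 4 / 64) = 360
Column-major traversal misses (no reuse, every access misses): 72 * 71 = 5112
Ratio = 5112 / 360 = 14.2

14.2


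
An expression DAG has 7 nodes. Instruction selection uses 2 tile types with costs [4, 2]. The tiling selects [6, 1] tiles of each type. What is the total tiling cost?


Total cost = sum(count_i * cost_i)
= 6*4 + 1*2
= 26

26


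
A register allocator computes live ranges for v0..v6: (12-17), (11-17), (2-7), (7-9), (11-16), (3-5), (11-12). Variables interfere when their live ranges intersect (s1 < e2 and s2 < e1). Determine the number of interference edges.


Check all pairs for overlapping intervals.
Two intervals (s1,e1) and (s2,e2) overlap if s1 < e2 and s2 < e1.
v0 (12-17) vs v1..v6: overlaps v1, v4 -> 2
v1 (11-17) vs v2..v6: overlaps v4, v6 -> 2
v2 (2-7) vs v3..v6: overlaps v5 -> 1
v3 (7-9) vs v4..v6: overlaps none -> 0
v4 (11-16) vs v5..v6: overlaps v6 -> 1
v5 (3-5) vs v6: overlaps none -> 0
Total overlapping pairs = 2 + 2 + 1 + 0 + 1 + 0 = 6

6


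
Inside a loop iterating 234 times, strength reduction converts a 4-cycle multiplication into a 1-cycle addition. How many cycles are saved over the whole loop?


Per-iteration saving = 4 - 1 = 3
Total saved = 234 * 3 = 702

702


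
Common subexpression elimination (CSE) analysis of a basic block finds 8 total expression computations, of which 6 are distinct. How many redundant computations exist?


CSE count = total expressions - unique expressions
= 8 - 6 = 2

2


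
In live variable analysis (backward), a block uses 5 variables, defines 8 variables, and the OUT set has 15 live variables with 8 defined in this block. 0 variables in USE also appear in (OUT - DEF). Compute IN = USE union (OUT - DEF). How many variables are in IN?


OUT - DEF: 15 - 8 = 7
|IN| = |USE| + |OUT - DEF| - |USE ∩ (OUT - DEF)| = 5 + 7 - 0 = 12

12


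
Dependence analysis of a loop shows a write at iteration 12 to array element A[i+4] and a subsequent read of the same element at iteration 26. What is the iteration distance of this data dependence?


Distance = read iteration - write iteration
= 26 - 12 = 14

14


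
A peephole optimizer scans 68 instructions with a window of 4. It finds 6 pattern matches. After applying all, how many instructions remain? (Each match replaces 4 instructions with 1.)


Each match removes 3 instructions.
Total removed = 6 * 3 = 18
Remaining = 68 - 18 = 50

50


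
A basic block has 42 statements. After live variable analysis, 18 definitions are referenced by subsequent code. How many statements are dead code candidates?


Dead code = total statements - live definitions
= 42 - 18 = 24

24


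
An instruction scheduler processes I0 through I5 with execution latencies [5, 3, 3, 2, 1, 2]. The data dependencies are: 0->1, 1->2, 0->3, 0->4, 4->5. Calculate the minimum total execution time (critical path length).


Compute longest path through dependency graph: dist(Ik) = max over predecessors of dist + latency(Ik).
dist(I0) = latency 5 = 5
dist(I1) = dist(I0) + 3 = 5 + 3 = 8
dist(I2) = dist(I1) + 3 = 8 + 3 = 11
dist(I3) = dist(I0) + 2 = 5 + 2 = 7
dist(I4) = dist(I0) + 1 = 5 + 1 = 6
dist(I5) = dist(I4) + 2 = 6 + 2 = 8
Critical path = max dist = 11

11


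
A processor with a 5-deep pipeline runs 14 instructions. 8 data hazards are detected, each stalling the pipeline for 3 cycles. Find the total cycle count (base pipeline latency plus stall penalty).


Base cycles = 5 + 14 - 1 = 18
Total stalls = 8 * 3 = 24
Total = 18 + 24 = 42

42


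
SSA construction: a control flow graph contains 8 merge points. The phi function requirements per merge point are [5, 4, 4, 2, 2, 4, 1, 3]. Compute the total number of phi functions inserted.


Total phi functions = sum of phi functions at each join node
= 5 + 4 + 4 + 2 + 2 + 4 + 1 + 3 = 25

25


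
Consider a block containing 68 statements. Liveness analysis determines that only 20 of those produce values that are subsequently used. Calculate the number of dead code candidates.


Dead code = total statements - live definitions
= 68 - 20 = 48

48


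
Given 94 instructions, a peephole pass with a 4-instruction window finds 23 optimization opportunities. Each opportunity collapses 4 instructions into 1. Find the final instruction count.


Each match removes 3 instructions.
Total removed = 23 * 3 = 69
Remaining = 94 - 69 = 25

25


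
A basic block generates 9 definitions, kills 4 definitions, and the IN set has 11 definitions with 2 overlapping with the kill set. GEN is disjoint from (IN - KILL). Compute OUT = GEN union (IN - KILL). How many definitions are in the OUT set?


IN - KILL: 11 - 2 = 9 surviving definitions
OUT = GEN + surviving = 9 + 9 = 18

18


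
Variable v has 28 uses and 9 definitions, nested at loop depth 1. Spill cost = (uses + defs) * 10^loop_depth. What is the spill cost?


uses + defs = 28 + 9 = 37
10^1 = 10
Spill cost = 37 * 10 = 370

370


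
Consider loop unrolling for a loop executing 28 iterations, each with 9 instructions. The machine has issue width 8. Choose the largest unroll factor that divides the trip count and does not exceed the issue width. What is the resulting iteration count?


Largest divisor of 28 <= 8 is 7
New iterations = 28 / 7 = 4

4


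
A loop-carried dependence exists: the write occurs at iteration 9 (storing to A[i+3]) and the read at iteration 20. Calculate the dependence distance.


Distance = read iteration - write iteration
= 20 - 9 = 11

11


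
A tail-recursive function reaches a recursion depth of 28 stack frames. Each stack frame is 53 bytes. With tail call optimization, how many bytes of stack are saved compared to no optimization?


Without TCO: 28 * 53 = 1484 bytes
With TCO: reuse 1 frame = 53 bytes
Savings = 1484 - 53 = 1431

1431


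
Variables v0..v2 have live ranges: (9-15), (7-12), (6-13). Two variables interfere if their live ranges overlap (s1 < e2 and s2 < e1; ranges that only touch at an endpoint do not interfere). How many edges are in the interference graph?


Check all pairs for overlapping intervals.
Two intervals (s1,e1) and (s2,e2) overlap if s1 < e2 and s2 < e1.
v0 (9-15) vs v1..v2: overlaps v1, v2 -> 2
v1 (7-12) vs v2: overlaps v2 -> 1
Total overlapping pairs = 2 + 1 = 3

3


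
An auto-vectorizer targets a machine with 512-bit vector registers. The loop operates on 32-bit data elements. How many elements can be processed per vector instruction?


Width = SIMD bits / data type bits
= 512 / 32 = 16

16


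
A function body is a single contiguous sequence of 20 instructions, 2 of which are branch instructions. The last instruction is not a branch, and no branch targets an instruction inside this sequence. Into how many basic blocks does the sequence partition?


With no in-sequence branch targets, the leaders are the first instruction plus the instruction after each branch.
Number of basic blocks = branches + 1
= 2 + 1 = 3

3


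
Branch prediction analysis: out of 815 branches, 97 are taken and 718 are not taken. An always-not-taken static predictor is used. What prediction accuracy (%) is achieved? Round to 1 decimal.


Predictor: always-not-taken
Correct predictions = 718
Accuracy = 718 / 815 * 100 = 88.1%

88.1


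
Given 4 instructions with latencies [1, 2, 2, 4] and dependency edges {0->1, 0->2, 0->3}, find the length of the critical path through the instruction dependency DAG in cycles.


Compute longest path through dependency graph: dist(Ik) = max over predecessors of dist + latency(Ik).
dist(I0) = latency 1 = 1
dist(I1) = dist(I0) + 2 = 1 + 2 = 3
dist(I2) = dist(I0) + 2 = 1 + 2 = 3
dist(I3) = dist(I0) + 4 = 1 + 4 = 5
Critical path = max dist = 5

5


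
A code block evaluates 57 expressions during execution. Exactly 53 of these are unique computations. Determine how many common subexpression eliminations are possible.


CSE count = total expressions - unique expressions
= 57 - 53 = 4

4


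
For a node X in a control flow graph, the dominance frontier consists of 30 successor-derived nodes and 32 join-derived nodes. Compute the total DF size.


DF(X) = direct successor contributions + join point contributions
= 30 + 32 = 62

62


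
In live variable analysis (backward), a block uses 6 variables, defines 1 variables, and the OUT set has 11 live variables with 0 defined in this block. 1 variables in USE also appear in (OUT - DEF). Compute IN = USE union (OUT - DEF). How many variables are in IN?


OUT - DEF: 11 - 0 = 11
|IN| = |USE| + |OUT - DEF| - |USE ∩ (OUT - DEF)| = 6 + 11 - 1 = 16

16


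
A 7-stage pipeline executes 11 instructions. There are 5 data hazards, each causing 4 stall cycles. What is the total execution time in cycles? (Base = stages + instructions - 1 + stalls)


Base cycles = 7 + 11 - 1 = 17
Total stalls = 5 * 4 = 20
Total = 17 + 20 = 37

37


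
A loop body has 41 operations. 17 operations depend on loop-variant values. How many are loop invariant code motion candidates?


Invariant candidates = total - loop-dependent
= 41 - 17 = 24

24


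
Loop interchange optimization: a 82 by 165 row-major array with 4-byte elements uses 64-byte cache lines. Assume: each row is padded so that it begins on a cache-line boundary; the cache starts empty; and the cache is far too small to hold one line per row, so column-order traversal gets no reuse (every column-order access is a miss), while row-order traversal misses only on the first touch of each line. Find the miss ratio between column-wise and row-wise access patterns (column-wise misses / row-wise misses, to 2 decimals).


Each row occupies 165 * 4 = 660 bytes and starts on a line boundary, so it spans ceil(660 / 64) = 11 cache lines.
Row-major traversal misses (one per line touched): 82 * ceil(165 * 4 / 64) = 902
Column-major traversal misses (no reuse, every access misses): 82 * 165 = 13530
Ratio = 13530 / 902 = 15.0

15.0


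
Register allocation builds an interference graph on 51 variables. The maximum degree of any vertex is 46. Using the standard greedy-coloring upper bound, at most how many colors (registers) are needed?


Greedy coloring never needs more than (max_degree + 1) colors: when coloring a vertex, at most max_degree neighbors are already colored.
Upper bound = 46 + 1 = 47

47


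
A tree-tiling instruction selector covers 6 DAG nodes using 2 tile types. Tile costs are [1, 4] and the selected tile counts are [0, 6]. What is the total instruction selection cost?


Total cost = sum(count_i * cost_i)
= 0*1 + 6*4
= 24

24


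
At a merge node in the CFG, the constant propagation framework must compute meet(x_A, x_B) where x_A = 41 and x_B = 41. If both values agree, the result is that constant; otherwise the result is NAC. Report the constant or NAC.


Meet operation: if both paths give the same constant, result is that constant; if they differ, result is NAC (not-a-constant).
Path A: 41, Path B: 41 -> equal
Result: constant -> 41

41


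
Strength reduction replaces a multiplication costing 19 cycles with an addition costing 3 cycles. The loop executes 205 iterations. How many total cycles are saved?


Per-iteration saving = 19 - 3 = 16
Total saved = 205 * 16 = 3280

3280


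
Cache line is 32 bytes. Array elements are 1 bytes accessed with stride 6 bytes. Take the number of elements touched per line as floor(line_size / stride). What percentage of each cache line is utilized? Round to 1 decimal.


Elements per cache line = floor(32 / 6) = 5
Bytes used = 5 * 1 = 5
Utilization = 5 / 32 * 100 = 15.6%

15.6


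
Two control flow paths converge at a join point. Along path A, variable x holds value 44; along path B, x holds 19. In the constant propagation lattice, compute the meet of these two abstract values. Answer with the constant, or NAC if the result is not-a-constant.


Meet operation: if both paths give the same constant, result is that constant; if they differ, result is NAC (not-a-constant).
Path A: 44, Path B: 19 -> differ
Result: not-a-constant -> NAC

NAC


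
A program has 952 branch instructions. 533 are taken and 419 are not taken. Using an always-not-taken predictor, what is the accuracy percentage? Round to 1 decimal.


Predictor: always-not-taken
Correct predictions = 419
Accuracy = 419 / 952 * 100 = 44.0%

44.0


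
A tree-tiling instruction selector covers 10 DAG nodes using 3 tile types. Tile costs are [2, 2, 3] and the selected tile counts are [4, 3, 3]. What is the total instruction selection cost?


Total cost = sum(count_i * cost_i)
= 4*2 + 3*2 + 3*3
= 23

23


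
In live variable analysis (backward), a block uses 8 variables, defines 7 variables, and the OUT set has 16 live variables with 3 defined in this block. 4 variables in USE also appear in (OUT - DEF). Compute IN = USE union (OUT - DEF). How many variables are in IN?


OUT - DEF: 16 - 3 = 13
|IN| = |USE| + |OUT - DEF| - |USE ∩ (OUT - DEF)| = 8 + 13 - 4 = 17

17


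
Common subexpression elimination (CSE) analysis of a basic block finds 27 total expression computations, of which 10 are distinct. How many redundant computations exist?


CSE count = total expressions - unique expressions
= 27 - 10 = 17

17


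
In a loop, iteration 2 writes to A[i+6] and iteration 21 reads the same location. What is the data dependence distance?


Distance = read iteration - write iteration
= 21 - 2 = 19

19


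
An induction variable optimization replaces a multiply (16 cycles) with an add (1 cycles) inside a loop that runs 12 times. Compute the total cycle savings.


Per-iteration saving = 16 - 1 = 15
Total saved = 12 * 15 = 180

180


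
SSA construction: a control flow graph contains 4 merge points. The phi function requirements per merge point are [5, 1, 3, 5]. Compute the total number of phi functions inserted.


Total phi functions = sum of phi functions at each join node
= 5 + 1 + 3 + 5 = 14

14


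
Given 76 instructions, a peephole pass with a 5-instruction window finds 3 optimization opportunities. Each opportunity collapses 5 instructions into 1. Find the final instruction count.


Each match removes 4 instructions.
Total removed = 3 * 4 = 12
Remaining = 76 - 12 = 64

64


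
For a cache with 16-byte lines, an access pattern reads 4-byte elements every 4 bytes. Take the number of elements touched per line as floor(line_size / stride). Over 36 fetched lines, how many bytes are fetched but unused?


Elements per line = floor(16 / 4) = 4
Bytes used per line = 4 * 4 = 16
Wasted per line = 16 - 16 = 0
Total wasted = 0 * 36 = 0

0


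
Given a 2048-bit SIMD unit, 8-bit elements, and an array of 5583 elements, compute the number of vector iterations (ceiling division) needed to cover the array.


Width = 2048 / 8 = 256 elements per vector op
Iterations = ceil(5583 / 256) = 22

22


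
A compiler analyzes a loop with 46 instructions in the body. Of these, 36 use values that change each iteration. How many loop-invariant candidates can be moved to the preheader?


Invariant candidates = total - loop-dependent
= 46 - 36 = 10

10


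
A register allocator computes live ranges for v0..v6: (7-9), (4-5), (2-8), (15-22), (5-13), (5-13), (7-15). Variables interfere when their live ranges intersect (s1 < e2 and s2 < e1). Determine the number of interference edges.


Check all pairs for overlapping intervals.
Two intervals (s1,e1) and (s2,e2) overlap if s1 < e2 and s2 < e1.
v0 (7-9) vs v1..v6: overlaps v2, v4, v5, v6 -> 4
v1 (4-5) vs v2..v6: overlaps v2 -> 1
v2 (2-8) vs v3..v6: overlaps v4, v5, v6 -> 3
v3 (15-22) vs v4..v6: overlaps none -> 0
v4 (5-13) vs v5..v6: overlaps v5, v6 -> 2
v5 (5-13) vs v6: overlaps v6 -> 1
Total overlapping pairs = 4 + 1 + 3 + 0 + 2 + 1 = 11

11


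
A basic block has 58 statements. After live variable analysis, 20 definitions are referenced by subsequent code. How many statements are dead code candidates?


Dead code = total statements - live definitions
= 58 - 20 = 38

38


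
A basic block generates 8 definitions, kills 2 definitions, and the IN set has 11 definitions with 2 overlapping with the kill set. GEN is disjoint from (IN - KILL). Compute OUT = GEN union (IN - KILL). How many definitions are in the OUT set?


IN - KILL: 11 - 2 = 9 surviving definitions
OUT = GEN + surviving = 8 + 9 = 17

17


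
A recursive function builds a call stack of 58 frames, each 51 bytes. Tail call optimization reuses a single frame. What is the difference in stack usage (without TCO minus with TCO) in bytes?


Without TCO: 58 * 51 = 2958 bytes
With TCO: reuse 1 frame = 51 bytes
Savings = 2958 - 51 = 2907

2907


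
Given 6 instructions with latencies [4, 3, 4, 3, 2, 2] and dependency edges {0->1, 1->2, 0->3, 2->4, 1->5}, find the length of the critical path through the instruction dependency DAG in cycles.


Compute longest path through dependency graph: dist(Ik) = max over predecessors of dist + latency(Ik).
dist(I0) = latency 4 = 4
dist(I1) = dist(I0) + 3 = 4 + 3 = 7
dist(I2) = dist(I1) + 4 = 7 + 4 = 11
dist(I3) = dist(I0) + 3 = 4 + 3 = 7
dist(I4) = dist(I2) + 2 = 11 + 2 = 13
dist(I5) = dist(I1) + 2 = 7 + 2 = 9
Critical path = max dist = 13

13


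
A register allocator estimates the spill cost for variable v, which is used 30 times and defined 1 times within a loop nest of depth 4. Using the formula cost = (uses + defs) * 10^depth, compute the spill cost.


uses + defs = 30 + 1 = 31
10^4 = 10000
Spill cost = 31 * 10000 = 310000

310000


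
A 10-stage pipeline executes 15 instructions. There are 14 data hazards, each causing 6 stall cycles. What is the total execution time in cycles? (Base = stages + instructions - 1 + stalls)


Base cycles = 10 + 15 - 1 = 24
Total stalls = 14 * 6 = 84
Total = 24 + 84 = 108

108


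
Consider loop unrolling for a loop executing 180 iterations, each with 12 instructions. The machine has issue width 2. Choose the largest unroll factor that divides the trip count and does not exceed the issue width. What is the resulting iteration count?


Largest divisor of 180 <= 2 is 2
New iterations = 180 / 2 = 90

90


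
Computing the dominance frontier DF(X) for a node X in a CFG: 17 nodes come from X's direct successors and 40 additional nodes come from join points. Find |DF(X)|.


DF(X) = direct successor contributions + join point contributions
= 17 + 40 = 57

57


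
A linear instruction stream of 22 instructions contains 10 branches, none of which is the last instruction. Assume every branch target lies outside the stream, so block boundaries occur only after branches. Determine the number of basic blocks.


With no in-sequence branch targets, the leaders are the first instruction plus the instruction after each branch.
Number of basic blocks = branches + 1
= 10 + 1 = 11

11


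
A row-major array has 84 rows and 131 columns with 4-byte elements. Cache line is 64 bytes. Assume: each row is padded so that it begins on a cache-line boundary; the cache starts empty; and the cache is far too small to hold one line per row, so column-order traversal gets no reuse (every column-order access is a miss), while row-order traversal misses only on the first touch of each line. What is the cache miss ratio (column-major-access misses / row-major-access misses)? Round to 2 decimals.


Each row occupies 131 * 4 = 524 bytes and starts on a line boundary, so it spans ceil(524 / 64) = 9 cache lines.
Row-major traversal misses (one per line touched): 84 * ceil(131 * 4 / 64) = 756
Column-major traversal misses (no reuse, every access misses): 84 * 131 = 11004
Ratio = 11004 / 756 = 14.56

14.56


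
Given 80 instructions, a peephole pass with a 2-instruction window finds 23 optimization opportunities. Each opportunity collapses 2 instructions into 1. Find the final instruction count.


Each match removes 1 instructions.
Total removed = 23 * 1 = 23
Remaining = 80 - 23 = 57

57


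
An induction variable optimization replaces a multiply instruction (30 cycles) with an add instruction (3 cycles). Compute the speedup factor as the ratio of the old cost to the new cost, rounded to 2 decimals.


Ratio = mult_cost / add_cost = 30 / 3 = 10.0

10.0


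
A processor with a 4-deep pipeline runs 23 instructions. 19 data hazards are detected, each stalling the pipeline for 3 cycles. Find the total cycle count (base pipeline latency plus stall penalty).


Base cycles = 4 + 23 - 1 = 26
Total stalls = 19 * 3 = 57
Total = 26 + 57 = 83

83


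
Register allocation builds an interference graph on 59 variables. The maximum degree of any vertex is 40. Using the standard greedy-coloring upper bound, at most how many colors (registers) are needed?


Greedy coloring never needs more than (max_degree + 1) colors: when coloring a vertex, at most max_degree neighbors are already colored.
Upper bound = 40 + 1 = 41

41


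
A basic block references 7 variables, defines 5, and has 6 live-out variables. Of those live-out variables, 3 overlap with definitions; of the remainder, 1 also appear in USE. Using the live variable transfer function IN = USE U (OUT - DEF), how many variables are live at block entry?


OUT - DEF: 6 - 3 = 3
|IN| = |USE| + |OUT - DEF| - |USE ∩ (OUT - DEF)| = 7 + 3 - 1 = 9

9


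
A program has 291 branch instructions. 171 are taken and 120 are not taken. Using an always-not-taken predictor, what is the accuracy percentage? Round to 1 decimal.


Predictor: always-not-taken
Correct predictions = 120
Accuracy = 120 / 291 * 100 = 41.2%

41.2


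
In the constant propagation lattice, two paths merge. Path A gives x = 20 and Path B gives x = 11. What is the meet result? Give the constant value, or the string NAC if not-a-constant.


Meet operation: if both paths give the same constant, result is that constant; if they differ, result is NAC (not-a-constant).
Path A: 20, Path B: 11 -> differ
Result: not-a-constant -> NAC

NAC


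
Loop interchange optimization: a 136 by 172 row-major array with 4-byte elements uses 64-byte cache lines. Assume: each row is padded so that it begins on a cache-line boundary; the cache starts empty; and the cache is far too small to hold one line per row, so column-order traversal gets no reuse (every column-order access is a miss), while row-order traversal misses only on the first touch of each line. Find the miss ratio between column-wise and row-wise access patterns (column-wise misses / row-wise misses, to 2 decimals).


Each row occupies 172 * 4 = 688 bytes and starts on a line boundary, so it spans ceil(688 / 64) = 11 cache lines.
Row-major traversal misses (one per line touched): 136 * ceil(172 * 4 / 64) = 1496
Column-major traversal misses (no reuse, every access misses): 136 * 172 = 23392
Ratio = 23392 / 1496 = 15.64

15.64


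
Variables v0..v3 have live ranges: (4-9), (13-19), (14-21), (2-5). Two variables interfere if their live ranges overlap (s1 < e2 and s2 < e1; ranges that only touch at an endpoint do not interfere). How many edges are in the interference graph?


Check all pairs for overlapping intervals.
Two intervals (s1,e1) and (s2,e2) overlap if s1 < e2 and s2 < e1.
v0 (4-9) vs v1..v3: overlaps v3 -> 1
v1 (13-19) vs v2..v3: overlaps v2 -> 1
v2 (14-21) vs v3: overlaps none -> 0
Total overlapping pairs = 1 + 1 + 0 = 2

2


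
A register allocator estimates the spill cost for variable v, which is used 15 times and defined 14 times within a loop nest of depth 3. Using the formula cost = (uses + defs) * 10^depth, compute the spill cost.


uses + defs = 15 + 14 = 29
10^3 = 1000
Spill cost = 29 * 1000 = 29000

29000


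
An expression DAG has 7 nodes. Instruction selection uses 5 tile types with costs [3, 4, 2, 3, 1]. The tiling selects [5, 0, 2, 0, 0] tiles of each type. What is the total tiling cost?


Total cost = sum(count_i * cost_i)
= 5*3 + 0*4 + 2*2 + 0*3 + 0*1
= 19

19


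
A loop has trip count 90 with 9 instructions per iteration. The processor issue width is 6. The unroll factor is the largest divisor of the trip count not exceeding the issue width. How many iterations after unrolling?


Largest divisor of 90 <= 6 is 6
New iterations = 90 / 6 = 15

15
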